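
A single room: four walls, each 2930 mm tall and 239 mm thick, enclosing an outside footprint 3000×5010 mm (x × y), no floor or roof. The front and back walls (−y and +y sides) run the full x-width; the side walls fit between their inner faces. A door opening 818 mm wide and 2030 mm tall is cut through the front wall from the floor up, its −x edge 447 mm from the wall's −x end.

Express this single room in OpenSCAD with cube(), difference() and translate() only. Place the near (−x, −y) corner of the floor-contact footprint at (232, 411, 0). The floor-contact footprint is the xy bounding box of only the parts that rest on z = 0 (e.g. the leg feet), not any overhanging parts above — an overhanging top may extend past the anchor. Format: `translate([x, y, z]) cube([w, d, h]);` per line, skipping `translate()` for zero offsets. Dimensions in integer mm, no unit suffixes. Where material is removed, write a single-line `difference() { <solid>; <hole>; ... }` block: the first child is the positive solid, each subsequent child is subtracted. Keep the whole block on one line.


difference() { translate([232, 411, 0]) cube([3000, 239, 2930]); translate([679, 411, 0]) cube([818, 239, 2030]); }
translate([232, 5182, 0]) cube([3000, 239, 2930]);
translate([232, 650, 0]) cube([239, 4532, 2930]);
translate([2993, 650, 0]) cube([239, 4532, 2930]);


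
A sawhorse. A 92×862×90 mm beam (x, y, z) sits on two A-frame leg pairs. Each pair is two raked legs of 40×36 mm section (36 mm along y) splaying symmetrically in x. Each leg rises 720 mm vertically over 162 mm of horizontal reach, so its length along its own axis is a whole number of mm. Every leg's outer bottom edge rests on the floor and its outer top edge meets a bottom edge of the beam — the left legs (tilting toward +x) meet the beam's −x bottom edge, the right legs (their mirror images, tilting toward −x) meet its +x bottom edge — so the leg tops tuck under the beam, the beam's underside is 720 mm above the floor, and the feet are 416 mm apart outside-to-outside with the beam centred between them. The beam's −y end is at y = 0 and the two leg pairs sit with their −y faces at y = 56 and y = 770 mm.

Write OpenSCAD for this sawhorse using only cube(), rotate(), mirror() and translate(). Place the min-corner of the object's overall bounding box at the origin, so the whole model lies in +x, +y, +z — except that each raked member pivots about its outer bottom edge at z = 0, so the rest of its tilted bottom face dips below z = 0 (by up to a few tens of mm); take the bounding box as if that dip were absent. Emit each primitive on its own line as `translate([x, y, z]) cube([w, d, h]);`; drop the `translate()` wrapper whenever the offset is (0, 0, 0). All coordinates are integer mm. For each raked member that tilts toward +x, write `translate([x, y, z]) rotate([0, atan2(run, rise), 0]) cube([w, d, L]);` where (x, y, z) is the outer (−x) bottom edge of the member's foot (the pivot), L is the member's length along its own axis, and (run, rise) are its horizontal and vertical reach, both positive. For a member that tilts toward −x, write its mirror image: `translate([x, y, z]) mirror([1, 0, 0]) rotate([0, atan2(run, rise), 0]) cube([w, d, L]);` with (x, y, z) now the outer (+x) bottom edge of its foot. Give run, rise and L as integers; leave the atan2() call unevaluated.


translate([162, 0, 720]) cube([92, 862, 90]);
translate([0, 56, 0]) rotate([0, atan2(162, 720), 0]) cube([40, 36, 738]);
translate([416, 56, 0]) mirror([1, 0, 0]) rotate([0, atan2(162, 720), 0]) cube([40, 36, 738]);
translate([0, 770, 0]) rotate([0, atan2(162, 720), 0]) cube([40, 36, 738]);
translate([416, 770, 0]) mirror([1, 0, 0]) rotate([0, atan2(162, 720), 0]) cube([40, 36, 738]);


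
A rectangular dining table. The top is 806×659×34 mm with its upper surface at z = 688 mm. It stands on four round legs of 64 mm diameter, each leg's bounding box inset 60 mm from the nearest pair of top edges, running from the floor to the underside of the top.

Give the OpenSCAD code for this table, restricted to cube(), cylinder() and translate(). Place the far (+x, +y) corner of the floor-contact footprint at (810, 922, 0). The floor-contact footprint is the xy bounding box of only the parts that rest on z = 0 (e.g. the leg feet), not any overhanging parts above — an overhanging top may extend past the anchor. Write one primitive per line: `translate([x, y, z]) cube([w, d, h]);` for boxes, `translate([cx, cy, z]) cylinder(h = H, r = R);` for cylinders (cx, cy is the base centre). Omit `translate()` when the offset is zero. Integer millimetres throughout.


translate([64, 323, 654]) cube([806, 659, 34]);
translate([156, 415, 0]) cylinder(h = 654, r = 32);
translate([778, 415, 0]) cylinder(h = 654, r = 32);
translate([156, 890, 0]) cylinder(h = 654, r = 32);
translate([778, 890, 0]) cylinder(h = 654, r = 32);


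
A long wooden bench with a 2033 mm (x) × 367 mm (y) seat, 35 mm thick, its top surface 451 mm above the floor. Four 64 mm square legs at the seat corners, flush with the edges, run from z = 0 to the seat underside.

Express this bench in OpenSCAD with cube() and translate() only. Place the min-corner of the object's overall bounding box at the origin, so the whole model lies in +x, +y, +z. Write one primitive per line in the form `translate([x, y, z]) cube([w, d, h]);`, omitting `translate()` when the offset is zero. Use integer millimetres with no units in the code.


// leg_h = 451 − 35 = 416
translate([0, 0, 416]) cube([2033, 367, 35]);
cube([64, 64, 416]);
translate([0, 303, 0]) cube([64, 64, 416]);
translate([1969, 0, 0]) cube([64, 64, 416]);
translate([1969, 303, 0]) cube([64, 64, 416]);


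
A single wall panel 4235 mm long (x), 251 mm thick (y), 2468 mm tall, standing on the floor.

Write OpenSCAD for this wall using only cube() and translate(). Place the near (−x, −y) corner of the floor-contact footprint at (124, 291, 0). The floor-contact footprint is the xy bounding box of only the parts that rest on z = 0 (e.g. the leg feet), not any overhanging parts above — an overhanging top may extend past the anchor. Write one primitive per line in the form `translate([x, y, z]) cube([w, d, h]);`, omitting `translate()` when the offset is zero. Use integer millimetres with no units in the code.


translate([124, 291, 0]) cube([4235, 251, 2468]);


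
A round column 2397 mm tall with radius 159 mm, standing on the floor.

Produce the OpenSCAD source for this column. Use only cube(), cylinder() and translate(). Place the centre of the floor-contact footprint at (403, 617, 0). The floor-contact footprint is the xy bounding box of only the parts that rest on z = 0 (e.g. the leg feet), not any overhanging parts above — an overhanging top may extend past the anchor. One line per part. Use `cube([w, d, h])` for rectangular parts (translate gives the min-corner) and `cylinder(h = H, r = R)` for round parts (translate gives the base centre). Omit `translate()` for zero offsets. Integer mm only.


translate([403, 617, 0]) cylinder(h = 2397, r = 159);


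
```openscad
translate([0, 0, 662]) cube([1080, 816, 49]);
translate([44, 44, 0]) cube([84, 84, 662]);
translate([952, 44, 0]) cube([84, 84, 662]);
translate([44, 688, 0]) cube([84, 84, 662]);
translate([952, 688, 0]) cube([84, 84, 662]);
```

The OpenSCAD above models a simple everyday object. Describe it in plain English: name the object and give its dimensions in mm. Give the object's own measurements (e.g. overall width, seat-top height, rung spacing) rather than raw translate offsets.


A table: top 1080 mm (x) × 816 mm (y), 49 mm thick, upper face at z = 711 mm, on four 84×84 mm square legs, each inset 44 mm from the nearest pair of top edges from z = 0 to the bottom of the top.


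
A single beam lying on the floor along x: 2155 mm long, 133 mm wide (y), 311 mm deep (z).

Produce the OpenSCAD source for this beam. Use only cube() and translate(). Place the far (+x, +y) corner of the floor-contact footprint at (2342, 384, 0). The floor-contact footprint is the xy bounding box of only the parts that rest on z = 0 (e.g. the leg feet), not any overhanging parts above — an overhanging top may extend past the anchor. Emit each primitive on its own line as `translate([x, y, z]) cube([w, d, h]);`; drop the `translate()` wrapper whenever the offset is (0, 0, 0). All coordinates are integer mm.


translate([187, 251, 0]) cube([2155, 133, 311]);


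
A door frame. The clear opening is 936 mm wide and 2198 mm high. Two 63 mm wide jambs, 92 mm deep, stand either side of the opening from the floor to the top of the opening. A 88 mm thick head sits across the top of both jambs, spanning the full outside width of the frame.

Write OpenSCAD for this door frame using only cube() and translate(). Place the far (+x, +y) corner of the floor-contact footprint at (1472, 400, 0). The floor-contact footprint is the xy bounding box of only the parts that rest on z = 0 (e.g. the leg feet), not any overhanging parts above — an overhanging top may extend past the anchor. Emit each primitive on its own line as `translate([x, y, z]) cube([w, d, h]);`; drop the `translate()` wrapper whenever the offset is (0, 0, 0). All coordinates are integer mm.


translate([410, 308, 0]) cube([63, 92, 2198]);
translate([1409, 308, 0]) cube([63, 92, 2198]);
translate([410, 308, 2198]) cube([1062, 92, 88]);


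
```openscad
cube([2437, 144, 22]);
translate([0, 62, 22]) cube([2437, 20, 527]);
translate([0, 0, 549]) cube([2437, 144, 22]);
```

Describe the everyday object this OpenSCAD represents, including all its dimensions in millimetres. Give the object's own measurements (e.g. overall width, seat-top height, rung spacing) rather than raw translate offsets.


An I-beam lying along x, 2437 mm long. Overall section height 571 mm. Two flanges 144 mm wide (y) and 22 mm thick, one on the floor and one at the top; a web 20 mm thick runs between them, centred on the flange width.


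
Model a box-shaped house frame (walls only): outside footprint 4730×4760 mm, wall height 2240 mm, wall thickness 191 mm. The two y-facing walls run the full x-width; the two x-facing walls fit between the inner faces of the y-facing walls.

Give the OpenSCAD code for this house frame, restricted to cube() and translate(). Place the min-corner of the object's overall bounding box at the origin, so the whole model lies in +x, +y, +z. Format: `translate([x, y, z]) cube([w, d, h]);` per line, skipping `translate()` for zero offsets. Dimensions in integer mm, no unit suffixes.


cube([4730, 191, 2240]);
translate([0, 4569, 0]) cube([4730, 191, 2240]);
translate([0, 191, 0]) cube([191, 4378, 2240]);
translate([4539, 191, 0]) cube([191, 4378, 2240]);


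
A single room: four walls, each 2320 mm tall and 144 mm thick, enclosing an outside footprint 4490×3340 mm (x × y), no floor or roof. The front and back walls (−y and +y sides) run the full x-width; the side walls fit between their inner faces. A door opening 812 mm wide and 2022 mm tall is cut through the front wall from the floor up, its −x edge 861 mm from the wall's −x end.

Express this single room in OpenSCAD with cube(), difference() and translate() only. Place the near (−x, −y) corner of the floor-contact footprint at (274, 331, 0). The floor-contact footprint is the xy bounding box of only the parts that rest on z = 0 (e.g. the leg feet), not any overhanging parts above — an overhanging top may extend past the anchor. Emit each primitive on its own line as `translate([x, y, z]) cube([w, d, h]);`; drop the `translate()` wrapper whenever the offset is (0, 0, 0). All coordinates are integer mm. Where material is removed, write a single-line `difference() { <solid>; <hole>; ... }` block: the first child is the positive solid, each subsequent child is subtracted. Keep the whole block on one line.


difference() { translate([274, 331, 0]) cube([4490, 144, 2320]); translate([1135, 331, 0]) cube([812, 144, 2022]); }
translate([274, 3527, 0]) cube([4490, 144, 2320]);
translate([274, 475, 0]) cube([144, 3052, 2320]);
translate([4620, 475, 0]) cube([144, 3052, 2320]);


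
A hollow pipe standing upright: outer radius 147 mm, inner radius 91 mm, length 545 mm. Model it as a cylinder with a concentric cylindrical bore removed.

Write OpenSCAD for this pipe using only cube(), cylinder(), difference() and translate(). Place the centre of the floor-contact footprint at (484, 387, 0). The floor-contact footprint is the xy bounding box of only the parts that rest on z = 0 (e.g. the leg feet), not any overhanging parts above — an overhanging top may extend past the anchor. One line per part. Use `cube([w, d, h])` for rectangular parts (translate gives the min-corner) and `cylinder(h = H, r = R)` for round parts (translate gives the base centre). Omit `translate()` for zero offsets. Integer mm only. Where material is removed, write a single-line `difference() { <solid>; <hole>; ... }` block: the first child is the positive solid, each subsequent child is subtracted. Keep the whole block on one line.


difference() { translate([484, 387, 0]) cylinder(h = 545, r = 147); translate([484, 387, 0]) cylinder(h = 545, r = 91); }


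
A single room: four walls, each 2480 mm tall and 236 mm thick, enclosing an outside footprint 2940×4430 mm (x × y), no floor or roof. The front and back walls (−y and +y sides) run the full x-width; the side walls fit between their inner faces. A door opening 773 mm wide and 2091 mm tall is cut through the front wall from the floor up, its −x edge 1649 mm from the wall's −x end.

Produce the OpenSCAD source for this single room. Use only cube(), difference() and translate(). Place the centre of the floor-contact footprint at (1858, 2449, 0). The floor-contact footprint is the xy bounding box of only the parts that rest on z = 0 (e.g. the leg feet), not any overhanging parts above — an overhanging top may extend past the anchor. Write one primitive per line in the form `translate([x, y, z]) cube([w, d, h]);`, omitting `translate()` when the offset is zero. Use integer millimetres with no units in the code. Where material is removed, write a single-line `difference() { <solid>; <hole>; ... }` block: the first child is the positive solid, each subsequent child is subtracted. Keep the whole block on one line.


difference() { translate([388, 234, 0]) cube([2940, 236, 2480]); translate([2037, 234, 0]) cube([773, 236, 2091]); }
translate([388, 4428, 0]) cube([2940, 236, 2480]);
translate([388, 470, 0]) cube([236, 3958, 2480]);
translate([3092, 470, 0]) cube([236, 3958, 2480]);


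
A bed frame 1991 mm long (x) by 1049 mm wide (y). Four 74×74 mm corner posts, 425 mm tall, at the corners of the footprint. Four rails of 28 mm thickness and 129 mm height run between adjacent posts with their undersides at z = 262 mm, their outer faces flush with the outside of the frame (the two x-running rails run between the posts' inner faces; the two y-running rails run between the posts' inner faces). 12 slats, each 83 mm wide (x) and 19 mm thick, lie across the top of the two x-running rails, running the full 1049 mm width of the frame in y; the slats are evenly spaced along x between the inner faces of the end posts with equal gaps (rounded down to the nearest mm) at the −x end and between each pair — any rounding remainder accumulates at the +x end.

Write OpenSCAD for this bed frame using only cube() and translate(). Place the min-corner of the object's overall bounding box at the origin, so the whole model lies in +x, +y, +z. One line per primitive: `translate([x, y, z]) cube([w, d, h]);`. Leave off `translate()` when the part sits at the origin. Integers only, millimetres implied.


cube([74, 74, 425]);
translate([0, 975, 0]) cube([74, 74, 425]);
translate([1917, 0, 0]) cube([74, 74, 425]);
translate([1917, 975, 0]) cube([74, 74, 425]);
translate([74, 0, 262]) cube([1843, 28, 129]);
translate([74, 1021, 262]) cube([1843, 28, 129]);
translate([0, 74, 262]) cube([28, 901, 129]);
translate([1963, 74, 262]) cube([28, 901, 129]);
translate([139, 0, 391]) cube([83, 1049, 19]);
translate([287, 0, 391]) cube([83, 1049, 19]);
translate([435, 0, 391]) cube([83, 1049, 19]);
translate([583, 0, 391]) cube([83, 1049, 19]);
translate([731, 0, 391]) cube([83, 1049, 19]);
translate([879, 0, 391]) cube([83, 1049, 19]);
translate([1027, 0, 391]) cube([83, 1049, 19]);
translate([1175, 0, 391]) cube([83, 1049, 19]);
translate([1323, 0, 391]) cube([83, 1049, 19]);
translate([1471, 0, 391]) cube([83, 1049, 19]);
translate([1619, 0, 391]) cube([83, 1049, 19]);
translate([1767, 0, 391]) cube([83, 1049, 19]);


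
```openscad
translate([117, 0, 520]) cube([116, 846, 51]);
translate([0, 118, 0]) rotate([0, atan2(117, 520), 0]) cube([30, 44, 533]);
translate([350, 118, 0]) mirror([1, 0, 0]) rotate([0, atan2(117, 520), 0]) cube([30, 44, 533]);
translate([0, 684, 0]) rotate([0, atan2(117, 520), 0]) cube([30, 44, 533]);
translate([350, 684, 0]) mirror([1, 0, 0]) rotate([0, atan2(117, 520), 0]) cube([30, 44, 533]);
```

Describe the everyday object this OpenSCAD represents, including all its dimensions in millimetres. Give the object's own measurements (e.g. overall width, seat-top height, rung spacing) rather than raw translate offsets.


A sawhorse. A 116×846×51 mm beam (x, y, z) sits on two A-frame leg pairs. Each pair is two raked legs of 30×44 mm section (44 mm along y) splaying symmetrically in x. Each leg rises 520 mm vertically over 117 mm of horizontal reach and is 533 mm long along its own axis. Every leg's outer bottom edge rests on the floor and its outer top edge meets a bottom edge of the beam — the left legs (tilting toward +x) meet the beam's −x bottom edge, the right legs (their mirror images, tilting toward −x) meet its +x bottom edge — so the leg tops tuck under the beam, the beam's underside is 520 mm above the floor, and the feet are 350 mm apart outside-to-outside with the beam centred between them. The two leg pairs are set in 118 mm from either end of the beam.


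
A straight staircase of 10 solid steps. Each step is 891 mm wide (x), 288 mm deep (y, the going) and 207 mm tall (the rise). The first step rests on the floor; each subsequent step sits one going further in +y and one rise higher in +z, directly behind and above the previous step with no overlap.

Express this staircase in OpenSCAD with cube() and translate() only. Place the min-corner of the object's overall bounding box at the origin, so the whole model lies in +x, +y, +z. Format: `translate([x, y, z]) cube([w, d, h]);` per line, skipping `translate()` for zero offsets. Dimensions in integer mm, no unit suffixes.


cube([891, 288, 207]);
translate([0, 288, 207]) cube([891, 288, 207]);
translate([0, 576, 414]) cube([891, 288, 207]);
translate([0, 864, 621]) cube([891, 288, 207]);
translate([0, 1152, 828]) cube([891, 288, 207]);
translate([0, 1440, 1035]) cube([891, 288, 207]);
translate([0, 1728, 1242]) cube([891, 288, 207]);
translate([0, 2016, 1449]) cube([891, 288, 207]);
translate([0, 2304, 1656]) cube([891, 288, 207]);
translate([0, 2592, 1863]) cube([891, 288, 207]);


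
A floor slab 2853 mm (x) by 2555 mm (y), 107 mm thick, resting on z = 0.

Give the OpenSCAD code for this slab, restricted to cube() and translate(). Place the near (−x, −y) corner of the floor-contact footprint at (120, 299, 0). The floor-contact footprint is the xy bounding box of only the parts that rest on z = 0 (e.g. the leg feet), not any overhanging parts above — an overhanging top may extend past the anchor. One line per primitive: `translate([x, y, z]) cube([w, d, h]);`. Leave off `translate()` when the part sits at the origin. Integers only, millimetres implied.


translate([120, 299, 0]) cube([2853, 2555, 107]);


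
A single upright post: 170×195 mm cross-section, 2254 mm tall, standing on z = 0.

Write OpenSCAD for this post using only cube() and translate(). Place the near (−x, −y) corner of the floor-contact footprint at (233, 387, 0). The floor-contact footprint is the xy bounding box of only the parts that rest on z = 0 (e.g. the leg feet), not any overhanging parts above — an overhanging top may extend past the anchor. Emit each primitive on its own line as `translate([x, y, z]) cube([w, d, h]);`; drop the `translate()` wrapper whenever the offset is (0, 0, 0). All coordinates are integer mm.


translate([233, 387, 0]) cube([170, 195, 2254]);


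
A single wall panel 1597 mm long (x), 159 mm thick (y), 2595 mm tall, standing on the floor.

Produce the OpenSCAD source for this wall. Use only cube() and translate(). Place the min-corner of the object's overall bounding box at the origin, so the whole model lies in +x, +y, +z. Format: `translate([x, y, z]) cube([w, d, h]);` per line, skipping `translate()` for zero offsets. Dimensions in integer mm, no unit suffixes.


cube([1597, 159, 2595]);


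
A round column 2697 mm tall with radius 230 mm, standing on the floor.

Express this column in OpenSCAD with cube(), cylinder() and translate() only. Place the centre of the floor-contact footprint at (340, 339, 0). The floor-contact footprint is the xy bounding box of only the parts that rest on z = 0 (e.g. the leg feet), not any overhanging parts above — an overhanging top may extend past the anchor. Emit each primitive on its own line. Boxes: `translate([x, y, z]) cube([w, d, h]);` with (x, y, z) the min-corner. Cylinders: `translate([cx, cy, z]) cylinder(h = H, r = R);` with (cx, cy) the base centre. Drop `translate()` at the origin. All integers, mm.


translate([340, 339, 0]) cylinder(h = 2697, r = 230);


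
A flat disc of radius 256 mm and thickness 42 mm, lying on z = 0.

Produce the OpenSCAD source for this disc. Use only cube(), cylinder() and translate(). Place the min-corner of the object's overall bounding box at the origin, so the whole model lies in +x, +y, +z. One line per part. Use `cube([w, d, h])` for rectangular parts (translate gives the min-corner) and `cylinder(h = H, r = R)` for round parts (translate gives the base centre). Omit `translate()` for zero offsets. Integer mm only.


translate([256, 256, 0]) cylinder(h = 42, r = 256);


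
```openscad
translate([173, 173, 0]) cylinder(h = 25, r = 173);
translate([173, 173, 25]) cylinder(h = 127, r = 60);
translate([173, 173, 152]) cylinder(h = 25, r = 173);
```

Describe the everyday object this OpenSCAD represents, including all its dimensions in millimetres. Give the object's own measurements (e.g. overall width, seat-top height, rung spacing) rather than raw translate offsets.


A spool: two coaxial disc flanges of radius 173 mm and thickness 25 mm, joined by a core cylinder of radius 60 mm and height 127 mm. The lower flange rests on z = 0 and the three cylinders share a vertical axis.


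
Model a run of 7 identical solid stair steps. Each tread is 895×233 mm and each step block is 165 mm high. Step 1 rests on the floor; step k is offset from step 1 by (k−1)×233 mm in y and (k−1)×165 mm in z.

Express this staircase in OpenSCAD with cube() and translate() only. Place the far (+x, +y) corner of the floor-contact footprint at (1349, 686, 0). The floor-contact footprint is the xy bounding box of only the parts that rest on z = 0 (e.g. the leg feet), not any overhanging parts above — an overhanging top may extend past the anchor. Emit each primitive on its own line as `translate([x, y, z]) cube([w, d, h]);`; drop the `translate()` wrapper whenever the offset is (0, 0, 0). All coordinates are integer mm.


translate([454, 453, 0]) cube([895, 233, 165]);
translate([454, 686, 165]) cube([895, 233, 165]);
translate([454, 919, 330]) cube([895, 233, 165]);
translate([454, 1152, 495]) cube([895, 233, 165]);
translate([454, 1385, 660]) cube([895, 233, 165]);
translate([454, 1618, 825]) cube([895, 233, 165]);
translate([454, 1851, 990]) cube([895, 233, 165]);


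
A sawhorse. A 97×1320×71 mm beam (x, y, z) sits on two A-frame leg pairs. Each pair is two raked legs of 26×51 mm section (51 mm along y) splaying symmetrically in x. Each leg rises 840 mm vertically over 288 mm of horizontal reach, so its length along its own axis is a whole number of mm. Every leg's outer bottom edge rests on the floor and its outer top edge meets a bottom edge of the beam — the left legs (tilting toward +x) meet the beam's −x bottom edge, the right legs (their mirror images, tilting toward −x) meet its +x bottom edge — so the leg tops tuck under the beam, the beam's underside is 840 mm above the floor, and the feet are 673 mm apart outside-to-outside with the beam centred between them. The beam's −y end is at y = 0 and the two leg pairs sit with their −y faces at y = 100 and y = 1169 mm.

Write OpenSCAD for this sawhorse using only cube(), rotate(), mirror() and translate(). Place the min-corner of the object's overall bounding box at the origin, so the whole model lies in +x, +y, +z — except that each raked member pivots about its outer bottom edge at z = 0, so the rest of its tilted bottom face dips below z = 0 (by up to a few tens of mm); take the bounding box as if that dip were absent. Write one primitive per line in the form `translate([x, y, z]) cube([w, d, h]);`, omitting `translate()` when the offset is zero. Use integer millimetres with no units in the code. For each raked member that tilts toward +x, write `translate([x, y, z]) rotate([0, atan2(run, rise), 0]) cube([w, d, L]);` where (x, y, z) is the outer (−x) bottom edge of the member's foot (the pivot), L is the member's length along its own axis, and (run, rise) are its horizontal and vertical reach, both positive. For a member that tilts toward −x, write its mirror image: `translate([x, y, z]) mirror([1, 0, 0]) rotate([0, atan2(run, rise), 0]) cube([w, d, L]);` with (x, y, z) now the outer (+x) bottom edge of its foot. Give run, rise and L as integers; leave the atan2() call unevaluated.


translate([288, 0, 840]) cube([97, 1320, 71]);
translate([0, 100, 0]) rotate([0, atan2(288, 840), 0]) cube([26, 51, 888]);
translate([673, 100, 0]) mirror([1, 0, 0]) rotate([0, atan2(288, 840), 0]) cube([26, 51, 888]);
translate([0, 1169, 0]) rotate([0, atan2(288, 840), 0]) cube([26, 51, 888]);
translate([673, 1169, 0]) mirror([1, 0, 0]) rotate([0, atan2(288, 840), 0]) cube([26, 51, 888]);


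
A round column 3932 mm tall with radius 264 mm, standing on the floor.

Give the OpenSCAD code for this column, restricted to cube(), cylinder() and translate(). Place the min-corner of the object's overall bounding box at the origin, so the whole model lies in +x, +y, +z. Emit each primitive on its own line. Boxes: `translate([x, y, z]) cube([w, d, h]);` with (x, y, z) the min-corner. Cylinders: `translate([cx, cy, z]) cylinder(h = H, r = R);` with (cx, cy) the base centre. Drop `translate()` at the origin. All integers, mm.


translate([264, 264, 0]) cylinder(h = 3932, r = 264);


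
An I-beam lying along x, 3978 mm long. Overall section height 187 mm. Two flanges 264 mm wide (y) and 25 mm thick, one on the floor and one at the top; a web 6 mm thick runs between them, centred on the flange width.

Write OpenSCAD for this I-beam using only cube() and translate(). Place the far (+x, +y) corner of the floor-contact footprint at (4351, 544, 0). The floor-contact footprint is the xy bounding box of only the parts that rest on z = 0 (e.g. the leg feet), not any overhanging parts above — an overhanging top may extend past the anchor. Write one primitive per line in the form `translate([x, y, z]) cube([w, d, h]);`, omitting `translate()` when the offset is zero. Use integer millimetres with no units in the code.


translate([373, 280, 0]) cube([3978, 264, 25]);
translate([373, 409, 25]) cube([3978, 6, 137]);
translate([373, 280, 162]) cube([3978, 264, 25]);


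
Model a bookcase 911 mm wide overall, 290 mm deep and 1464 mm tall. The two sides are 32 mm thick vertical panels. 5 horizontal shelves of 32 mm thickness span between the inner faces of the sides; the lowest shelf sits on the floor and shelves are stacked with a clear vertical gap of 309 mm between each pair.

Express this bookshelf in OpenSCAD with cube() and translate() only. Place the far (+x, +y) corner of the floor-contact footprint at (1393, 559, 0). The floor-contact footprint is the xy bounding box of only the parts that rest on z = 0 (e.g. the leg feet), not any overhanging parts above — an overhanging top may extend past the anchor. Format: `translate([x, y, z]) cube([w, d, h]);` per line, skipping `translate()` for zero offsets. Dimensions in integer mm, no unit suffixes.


translate([482, 269, 0]) cube([32, 290, 1464]);
translate([1361, 269, 0]) cube([32, 290, 1464]);
translate([514, 269, 0]) cube([847, 290, 32]);
translate([514, 269, 341]) cube([847, 290, 32]);
translate([514, 269, 682]) cube([847, 290, 32]);
translate([514, 269, 1023]) cube([847, 290, 32]);
translate([514, 269, 1364]) cube([847, 290, 32]);


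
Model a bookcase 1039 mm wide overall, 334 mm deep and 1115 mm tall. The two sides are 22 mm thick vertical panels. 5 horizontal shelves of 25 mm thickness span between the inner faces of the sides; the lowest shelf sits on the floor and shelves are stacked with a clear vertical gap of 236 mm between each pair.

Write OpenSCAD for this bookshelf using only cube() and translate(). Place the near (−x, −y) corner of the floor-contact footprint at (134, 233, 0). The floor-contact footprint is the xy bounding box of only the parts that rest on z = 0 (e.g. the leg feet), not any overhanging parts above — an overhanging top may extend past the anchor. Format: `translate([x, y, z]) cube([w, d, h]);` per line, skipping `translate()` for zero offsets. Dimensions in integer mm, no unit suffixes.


translate([134, 233, 0]) cube([22, 334, 1115]);
translate([1151, 233, 0]) cube([22, 334, 1115]);
translate([156, 233, 0]) cube([995, 334, 25]);
translate([156, 233, 261]) cube([995, 334, 25]);
translate([156, 233, 522]) cube([995, 334, 25]);
translate([156, 233, 783]) cube([995, 334, 25]);
translate([156, 233, 1044]) cube([995, 334, 25]);


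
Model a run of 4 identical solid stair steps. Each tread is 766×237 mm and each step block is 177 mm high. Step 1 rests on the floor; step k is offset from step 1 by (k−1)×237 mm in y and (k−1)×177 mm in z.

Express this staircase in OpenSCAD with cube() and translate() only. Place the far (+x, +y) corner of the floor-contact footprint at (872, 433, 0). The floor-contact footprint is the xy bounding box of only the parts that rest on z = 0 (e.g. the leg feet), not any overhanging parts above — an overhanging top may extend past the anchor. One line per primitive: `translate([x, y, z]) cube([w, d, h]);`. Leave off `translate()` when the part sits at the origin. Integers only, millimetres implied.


translate([106, 196, 0]) cube([766, 237, 177]);
translate([106, 433, 177]) cube([766, 237, 177]);
translate([106, 670, 354]) cube([766, 237, 177]);
translate([106, 907, 531]) cube([766, 237, 177]);


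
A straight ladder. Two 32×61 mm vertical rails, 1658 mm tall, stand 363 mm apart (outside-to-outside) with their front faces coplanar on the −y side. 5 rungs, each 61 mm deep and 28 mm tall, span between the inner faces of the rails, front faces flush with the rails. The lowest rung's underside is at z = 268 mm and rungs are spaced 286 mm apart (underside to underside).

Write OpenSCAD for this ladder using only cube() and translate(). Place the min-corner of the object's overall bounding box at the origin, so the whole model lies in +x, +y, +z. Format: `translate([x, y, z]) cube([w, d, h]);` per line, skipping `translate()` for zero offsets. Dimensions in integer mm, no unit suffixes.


cube([32, 61, 1658]);
translate([331, 0, 0]) cube([32, 61, 1658]);
translate([32, 0, 268]) cube([299, 61, 28]);
translate([32, 0, 554]) cube([299, 61, 28]);
translate([32, 0, 840]) cube([299, 61, 28]);
translate([32, 0, 1126]) cube([299, 61, 28]);
translate([32, 0, 1412]) cube([299, 61, 28]);


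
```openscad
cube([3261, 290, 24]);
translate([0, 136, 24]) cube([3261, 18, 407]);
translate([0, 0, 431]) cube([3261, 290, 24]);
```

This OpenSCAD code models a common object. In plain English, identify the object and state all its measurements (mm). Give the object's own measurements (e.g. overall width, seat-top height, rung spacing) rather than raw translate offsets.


An I-beam lying along x, 3261 mm long. Overall section height 455 mm. Two flanges 290 mm wide (y) and 24 mm thick, one on the floor and one at the top; a web 18 mm thick runs between them, centred on the flange width.


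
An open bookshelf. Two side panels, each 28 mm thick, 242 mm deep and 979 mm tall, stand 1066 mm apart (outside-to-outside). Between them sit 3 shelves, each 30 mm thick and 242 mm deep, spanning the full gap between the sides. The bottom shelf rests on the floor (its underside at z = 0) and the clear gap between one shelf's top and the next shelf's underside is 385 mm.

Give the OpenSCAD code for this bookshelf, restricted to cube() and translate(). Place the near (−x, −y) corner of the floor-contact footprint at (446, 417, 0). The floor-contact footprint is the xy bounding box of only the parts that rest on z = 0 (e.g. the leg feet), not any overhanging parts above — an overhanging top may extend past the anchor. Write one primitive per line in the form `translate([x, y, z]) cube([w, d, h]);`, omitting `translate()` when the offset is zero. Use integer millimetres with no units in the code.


translate([446, 417, 0]) cube([28, 242, 979]);
translate([1484, 417, 0]) cube([28, 242, 979]);
translate([474, 417, 0]) cube([1010, 242, 30]);
translate([474, 417, 415]) cube([1010, 242, 30]);
translate([474, 417, 830]) cube([1010, 242, 30]);


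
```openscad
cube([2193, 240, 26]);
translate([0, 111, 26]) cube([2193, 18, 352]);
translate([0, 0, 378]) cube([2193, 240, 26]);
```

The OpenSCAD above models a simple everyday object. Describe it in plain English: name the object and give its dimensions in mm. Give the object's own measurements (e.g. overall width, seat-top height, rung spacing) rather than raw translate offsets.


An I-beam lying along x, 2193 mm long. Overall section height 404 mm. Two flanges 240 mm wide (y) and 26 mm thick, one on the floor and one at the top; a web 18 mm thick runs between them, centred on the flange width.


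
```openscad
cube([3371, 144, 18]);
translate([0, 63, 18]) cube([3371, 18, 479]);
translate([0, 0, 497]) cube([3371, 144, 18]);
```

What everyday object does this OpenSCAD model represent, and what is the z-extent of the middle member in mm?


An I-beam. The web height is 479 mm.

Two wide flanges with a thin centred web — an I-beam. Overall 515 mm minus two 18 mm flanges gives a web of 515 − 2·18 = 479 mm.


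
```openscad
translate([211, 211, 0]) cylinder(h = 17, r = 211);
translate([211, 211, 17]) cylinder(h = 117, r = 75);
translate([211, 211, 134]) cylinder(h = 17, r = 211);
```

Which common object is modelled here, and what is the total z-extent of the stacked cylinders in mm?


A spool. The overall height is 151 mm.

Three coaxial cylinders, large–small–large — a spool. Two 17 mm flanges and a 117 mm core give 17 + 117 + 17 = 151 mm.


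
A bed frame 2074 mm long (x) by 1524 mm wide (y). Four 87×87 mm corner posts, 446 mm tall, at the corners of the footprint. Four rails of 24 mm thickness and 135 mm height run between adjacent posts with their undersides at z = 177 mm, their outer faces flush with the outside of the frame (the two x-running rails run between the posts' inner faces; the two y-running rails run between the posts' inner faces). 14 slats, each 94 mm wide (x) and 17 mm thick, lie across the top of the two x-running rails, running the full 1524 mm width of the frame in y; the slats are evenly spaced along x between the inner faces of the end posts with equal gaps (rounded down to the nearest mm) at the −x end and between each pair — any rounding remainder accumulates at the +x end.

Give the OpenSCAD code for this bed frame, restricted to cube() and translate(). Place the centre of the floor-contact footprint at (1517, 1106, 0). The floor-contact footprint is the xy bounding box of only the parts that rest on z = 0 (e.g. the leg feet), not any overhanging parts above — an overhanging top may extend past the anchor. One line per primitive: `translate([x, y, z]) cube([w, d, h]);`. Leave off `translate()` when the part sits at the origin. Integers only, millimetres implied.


translate([480, 344, 0]) cube([87, 87, 446]);
translate([480, 1781, 0]) cube([87, 87, 446]);
translate([2467, 344, 0]) cube([87, 87, 446]);
translate([2467, 1781, 0]) cube([87, 87, 446]);
translate([567, 344, 177]) cube([1900, 24, 135]);
translate([567, 1844, 177]) cube([1900, 24, 135]);
translate([480, 431, 177]) cube([24, 1350, 135]);
translate([2530, 431, 177]) cube([24, 1350, 135]);
translate([605, 344, 312]) cube([94, 1524, 17]);
translate([737, 344, 312]) cube([94, 1524, 17]);
translate([869, 344, 312]) cube([94, 1524, 17]);
translate([1001, 344, 312]) cube([94, 1524, 17]);
translate([1133, 344, 312]) cube([94, 1524, 17]);
translate([1265, 344, 312]) cube([94, 1524, 17]);
translate([1397, 344, 312]) cube([94, 1524, 17]);
translate([1529, 344, 312]) cube([94, 1524, 17]);
translate([1661, 344, 312]) cube([94, 1524, 17]);
translate([1793, 344, 312]) cube([94, 1524, 17]);
translate([1925, 344, 312]) cube([94, 1524, 17]);
translate([2057, 344, 312]) cube([94, 1524, 17]);
translate([2189, 344, 312]) cube([94, 1524, 17]);
translate([2321, 344, 312]) cube([94, 1524, 17]);


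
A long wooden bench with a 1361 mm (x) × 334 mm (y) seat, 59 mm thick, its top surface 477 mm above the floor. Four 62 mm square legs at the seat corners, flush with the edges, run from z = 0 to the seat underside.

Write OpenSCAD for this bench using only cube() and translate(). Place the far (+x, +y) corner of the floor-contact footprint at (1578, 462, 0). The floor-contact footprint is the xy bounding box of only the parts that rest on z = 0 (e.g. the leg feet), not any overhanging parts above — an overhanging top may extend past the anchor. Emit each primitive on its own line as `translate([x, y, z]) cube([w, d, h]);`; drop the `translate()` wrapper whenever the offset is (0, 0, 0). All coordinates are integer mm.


translate([217, 128, 418]) cube([1361, 334, 59]);
translate([217, 128, 0]) cube([62, 62, 418]);
translate([217, 400, 0]) cube([62, 62, 418]);
translate([1516, 128, 0]) cube([62, 62, 418]);
translate([1516, 400, 0]) cube([62, 62, 418]);


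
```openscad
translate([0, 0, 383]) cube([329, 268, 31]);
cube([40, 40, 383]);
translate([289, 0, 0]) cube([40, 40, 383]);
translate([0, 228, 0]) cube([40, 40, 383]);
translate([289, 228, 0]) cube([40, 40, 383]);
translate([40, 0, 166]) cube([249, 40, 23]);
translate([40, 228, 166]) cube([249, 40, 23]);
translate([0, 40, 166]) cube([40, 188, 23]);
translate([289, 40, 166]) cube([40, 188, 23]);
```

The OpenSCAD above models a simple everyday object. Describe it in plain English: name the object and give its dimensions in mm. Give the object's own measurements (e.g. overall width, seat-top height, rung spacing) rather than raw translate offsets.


A simple wooden stool: a rectangular seat 329 mm (x) by 268 mm (y), 31 mm thick, top face at z = 414 mm, on four square legs, each 40×40 mm in cross-section. The legs rest on z = 0, each flush with a corner of the seat. Four stretchers, 40 mm wide and 23 mm tall, connect adjacent legs with their undersides at z = 166 mm, each running between the inner faces of the legs it joins and aligned with the legs' outer faces on the other axis.


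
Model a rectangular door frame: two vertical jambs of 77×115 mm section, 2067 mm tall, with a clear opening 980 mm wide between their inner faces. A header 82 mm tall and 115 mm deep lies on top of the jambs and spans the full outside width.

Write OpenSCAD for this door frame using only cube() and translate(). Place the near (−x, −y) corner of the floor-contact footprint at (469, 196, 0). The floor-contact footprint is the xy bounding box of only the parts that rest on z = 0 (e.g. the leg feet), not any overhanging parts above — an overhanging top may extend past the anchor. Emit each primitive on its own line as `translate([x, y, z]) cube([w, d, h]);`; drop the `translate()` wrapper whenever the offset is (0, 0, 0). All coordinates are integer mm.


translate([469, 196, 0]) cube([77, 115, 2067]);
translate([1526, 196, 0]) cube([77, 115, 2067]);
translate([469, 196, 2067]) cube([1134, 115, 82]);
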